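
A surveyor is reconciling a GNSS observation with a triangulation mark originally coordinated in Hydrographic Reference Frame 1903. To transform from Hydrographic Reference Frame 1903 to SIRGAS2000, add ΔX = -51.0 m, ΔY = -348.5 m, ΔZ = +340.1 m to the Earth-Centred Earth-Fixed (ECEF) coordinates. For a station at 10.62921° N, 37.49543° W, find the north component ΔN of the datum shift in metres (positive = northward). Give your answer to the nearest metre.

ΔN = 303 m

The local north axis is (−sin φ cos λ, −sin φ sin λ, cos φ), giving ΔN = 7.464 − 39.128 + 334.264 = 302.60 m.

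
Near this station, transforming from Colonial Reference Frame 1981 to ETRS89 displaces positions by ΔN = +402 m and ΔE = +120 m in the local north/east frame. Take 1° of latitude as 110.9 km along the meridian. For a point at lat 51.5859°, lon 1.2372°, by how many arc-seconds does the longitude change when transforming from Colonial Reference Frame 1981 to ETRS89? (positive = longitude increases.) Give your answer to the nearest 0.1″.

Δλ = 6.3″

At latitude 51.5859°, cos φ = 0.621341.
1° of longitude at this latitude = 110.9 × cos φ = 68.91 km, so Δλ = 120.0 / 68906.7 = 0.0017415° = 6.269″.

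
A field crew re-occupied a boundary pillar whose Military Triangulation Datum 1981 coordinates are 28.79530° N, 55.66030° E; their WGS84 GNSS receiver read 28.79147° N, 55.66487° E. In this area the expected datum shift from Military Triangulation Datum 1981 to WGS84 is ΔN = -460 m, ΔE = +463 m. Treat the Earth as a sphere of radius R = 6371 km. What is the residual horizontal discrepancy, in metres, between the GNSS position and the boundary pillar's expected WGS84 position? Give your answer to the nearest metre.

38 m

Observed coordinate differences: Δφ = -0.00383°, Δλ = +0.00457°.
Converting to metres (1° lat = 111195 m, cos φ = 0.876346): observed ΔN = -425.9 m, observed ΔE = 445.3 m.
Subtracting the expected shift leaves a residual of -425.9 − (-460) = 34.1 m north and 445.3 − (463) = -17.7 m east.
Residual distance = √(34.1² + (-17.7)²) = 38.4 m.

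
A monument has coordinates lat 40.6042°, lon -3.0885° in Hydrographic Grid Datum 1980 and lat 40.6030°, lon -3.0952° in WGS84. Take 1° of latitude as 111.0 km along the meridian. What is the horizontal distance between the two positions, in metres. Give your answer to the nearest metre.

Δφ = 40.6030° − 40.6042° = -0.0012°; Δλ = -3.0952° − -3.0885° = -0.0067°.
ΔN = Δφ × 111000 = -133.2 m; ΔE = Δλ × 111000 × cos(40.6042°) = -0.0067 × 111000 × 0.759224 = -564.6 m.
Distance = √(ΔE² + ΔN²) = √((-564.6)² + (-133.2)²) = 580.1 m.

580 m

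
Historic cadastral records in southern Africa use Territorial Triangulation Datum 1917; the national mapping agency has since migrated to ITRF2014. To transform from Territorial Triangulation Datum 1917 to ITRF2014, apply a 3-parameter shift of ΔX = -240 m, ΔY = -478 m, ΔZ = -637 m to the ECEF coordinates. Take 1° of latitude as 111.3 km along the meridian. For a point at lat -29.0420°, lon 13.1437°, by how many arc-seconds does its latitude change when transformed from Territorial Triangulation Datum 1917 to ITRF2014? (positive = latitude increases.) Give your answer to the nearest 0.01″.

sin φ = -0.485451, cos φ = 0.874264, sin λ = 0.227394, cos λ = 0.973803.
North component: ΔN = −sin φ cos λ·ΔX − sin φ sin λ·ΔY + cos φ·ΔZ = −(-0.485451)(0.973803)(-240) − (-0.485451)(0.227394)(-478) + (0.874264)(-637) = -723.13 m.
1° of latitude spans 111300 m, so Δφ = -723.13 / 111300 × 3600 = -23.390″.

Δφ = -23.39″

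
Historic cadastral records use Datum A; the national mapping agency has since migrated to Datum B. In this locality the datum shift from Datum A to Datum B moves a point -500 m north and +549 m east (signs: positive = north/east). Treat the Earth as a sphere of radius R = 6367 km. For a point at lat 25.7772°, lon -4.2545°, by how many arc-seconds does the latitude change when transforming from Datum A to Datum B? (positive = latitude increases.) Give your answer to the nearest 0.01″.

Δφ = -16.20″

On a sphere of radius R, 1 rad of latitude = R, so Δφ = ΔN / R = -500.0 / 6367000 = -7.8530e-05 rad = -16.198″.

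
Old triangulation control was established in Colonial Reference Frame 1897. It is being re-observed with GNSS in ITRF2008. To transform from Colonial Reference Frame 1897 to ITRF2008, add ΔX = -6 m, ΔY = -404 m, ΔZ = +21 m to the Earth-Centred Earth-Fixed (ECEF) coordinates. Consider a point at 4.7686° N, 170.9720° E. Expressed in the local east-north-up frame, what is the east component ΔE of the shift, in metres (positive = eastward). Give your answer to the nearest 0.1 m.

The local east axis at (φ, λ) is (−sin λ, cos λ, 0), so ΔE = −sin(170.9720°)·(-6) + cos(170.9720°)·(-404) = 399.94 m.

ΔE = 399.9 m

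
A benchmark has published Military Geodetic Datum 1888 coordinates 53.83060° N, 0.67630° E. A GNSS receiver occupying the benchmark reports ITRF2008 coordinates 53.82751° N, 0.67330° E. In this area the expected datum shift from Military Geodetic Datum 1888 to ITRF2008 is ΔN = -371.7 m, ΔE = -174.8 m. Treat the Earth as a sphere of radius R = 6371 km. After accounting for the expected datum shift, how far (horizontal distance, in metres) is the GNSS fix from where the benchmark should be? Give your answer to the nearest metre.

Observed coordinate differences: Δφ = -0.00309°, Δλ = -0.00300°.
Converting to metres (1° lat = 111195 m, cos φ = 0.590175): observed ΔN = -343.6 m, observed ΔE = -196.9 m.
Subtracting the expected shift leaves a residual of -343.6 − (-371.7) = 28.1 m north and -196.9 − (-174.8) = -22.1 m east.
Residual distance = √(28.1² + (-22.1)²) = 35.7 m.

36 m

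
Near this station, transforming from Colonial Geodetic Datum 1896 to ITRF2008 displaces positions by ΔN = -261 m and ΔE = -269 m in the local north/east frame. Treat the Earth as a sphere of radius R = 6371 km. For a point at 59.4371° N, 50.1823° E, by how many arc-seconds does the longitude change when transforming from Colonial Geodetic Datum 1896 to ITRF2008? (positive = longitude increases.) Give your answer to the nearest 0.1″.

Δλ = -17.1″

At latitude 59.4371°, cos φ = 0.508484.
One radian of longitude at latitude φ spans R cos φ, so Δλ = ΔE / (R cos φ) = -269.0 / (6371000 × 0.508484) = -8.3036e-05 rad = -17.127″.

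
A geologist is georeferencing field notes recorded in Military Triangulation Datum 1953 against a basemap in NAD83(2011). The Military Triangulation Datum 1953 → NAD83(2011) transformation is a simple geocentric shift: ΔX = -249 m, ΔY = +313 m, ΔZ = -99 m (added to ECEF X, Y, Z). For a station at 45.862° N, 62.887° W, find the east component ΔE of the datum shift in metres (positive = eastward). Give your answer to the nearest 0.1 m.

ΔE = -79.0 m

The local east axis at (φ, λ) is (−sin λ, cos λ, 0), so ΔE = −sin(-62.887°)·(-249) + cos(-62.887°)·313 = -78.99 m.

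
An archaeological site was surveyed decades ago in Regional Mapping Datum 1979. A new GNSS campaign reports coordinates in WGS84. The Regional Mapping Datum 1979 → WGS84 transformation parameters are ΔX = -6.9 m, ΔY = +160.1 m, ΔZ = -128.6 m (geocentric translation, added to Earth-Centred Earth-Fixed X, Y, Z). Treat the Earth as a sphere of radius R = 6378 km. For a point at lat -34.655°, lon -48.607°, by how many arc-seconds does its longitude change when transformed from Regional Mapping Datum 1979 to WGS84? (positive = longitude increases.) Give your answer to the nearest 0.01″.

sin φ = -0.568634, cos φ = 0.822591, sin λ = -0.750192, cos λ = 0.661220.
East component: ΔE = −sin λ·ΔX + cos λ·ΔY = −(-0.750192)(-6.9) + (0.661220)(160.1) = 100.69 m.
1° of latitude spans πR/180 = 111317 m; at latitude φ, 1° of longitude spans that × cos φ = 91568.4 m, so Δλ = 100.69 / 91568.4 × 3600 = 3.958″.

Δλ = 3.96″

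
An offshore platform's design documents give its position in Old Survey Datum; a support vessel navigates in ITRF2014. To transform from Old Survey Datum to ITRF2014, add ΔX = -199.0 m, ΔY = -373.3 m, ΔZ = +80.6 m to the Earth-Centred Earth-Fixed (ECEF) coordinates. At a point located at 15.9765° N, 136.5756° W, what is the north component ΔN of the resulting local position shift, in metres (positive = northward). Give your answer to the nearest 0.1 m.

At φ = 15.9765°, λ = -136.5756°: sin φ = 0.275243, cos φ = 0.961375, sin λ = -0.687397, cos λ = -0.726282.
ΔN = −sin φ cos λ·ΔX − sin φ sin λ·ΔY + cos φ·ΔZ = −(0.275243)(-0.726282)(-199.0) − (0.275243)(-0.687397)(-373.3) + (0.961375)(80.6) = -32.92 m.

ΔN = -32.9 m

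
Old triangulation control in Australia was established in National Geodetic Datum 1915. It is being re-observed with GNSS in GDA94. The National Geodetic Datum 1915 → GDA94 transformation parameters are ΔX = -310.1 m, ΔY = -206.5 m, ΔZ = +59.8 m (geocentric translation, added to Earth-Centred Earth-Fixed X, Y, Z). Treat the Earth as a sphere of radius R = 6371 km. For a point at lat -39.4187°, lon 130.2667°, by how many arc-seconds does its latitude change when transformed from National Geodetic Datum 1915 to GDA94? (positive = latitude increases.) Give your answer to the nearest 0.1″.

sin φ = -0.634983, cos φ = 0.772526, sin λ = 0.763044, cos λ = -0.646346.
North component: ΔN = −sin φ cos λ·ΔX − sin φ sin λ·ΔY + cos φ·ΔZ = −(-0.634983)(-0.646346)(-310.1) − (-0.634983)(0.763044)(-206.5) + (0.772526)(59.8) = 73.41 m.
1° of latitude spans πR/180 = 111195 m, so Δφ = 73.41 / 111195 × 3600 = 2.377″.

Δφ = 2.4″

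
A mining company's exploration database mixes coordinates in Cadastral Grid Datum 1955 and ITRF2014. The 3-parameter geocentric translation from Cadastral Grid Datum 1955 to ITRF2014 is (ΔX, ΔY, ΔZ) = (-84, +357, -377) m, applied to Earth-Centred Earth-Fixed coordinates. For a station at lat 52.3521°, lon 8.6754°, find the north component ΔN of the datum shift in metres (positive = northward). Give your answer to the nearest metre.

At φ = 52.3521°, λ = 8.6754°: sin φ = 0.791779, cos φ = 0.610807, sin λ = 0.150836, cos λ = 0.988559.
ΔN = −sin φ cos λ·ΔX − sin φ sin λ·ΔY + cos φ·ΔZ = −(0.791779)(0.988559)(-84) − (0.791779)(0.150836)(357) + (0.610807)(-377) = -207.16 m.

ΔN = -207 m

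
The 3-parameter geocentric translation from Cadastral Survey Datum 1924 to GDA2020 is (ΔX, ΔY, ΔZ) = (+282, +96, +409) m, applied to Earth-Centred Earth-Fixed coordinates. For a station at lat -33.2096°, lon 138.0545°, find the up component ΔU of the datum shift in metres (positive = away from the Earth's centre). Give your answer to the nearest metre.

ΔU = -346 m

The local up (radial) axis is (cos φ cos λ, cos φ sin λ, sin φ), giving ΔU = -175.489 + 53.688 − 224.011 = -345.81 m.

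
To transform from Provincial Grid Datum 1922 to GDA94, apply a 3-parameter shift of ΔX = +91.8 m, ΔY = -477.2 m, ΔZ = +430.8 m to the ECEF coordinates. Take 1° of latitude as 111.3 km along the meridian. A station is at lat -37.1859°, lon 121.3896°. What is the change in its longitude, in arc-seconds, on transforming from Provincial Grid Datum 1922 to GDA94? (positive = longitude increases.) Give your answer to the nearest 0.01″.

Δλ = 6.91″

sin φ = -0.604403, cos φ = 0.796679, sin λ = 0.853645, cos λ = -0.520855.
East component: ΔE = −sin λ·ΔX + cos λ·ΔY = −(0.853645)(91.8) + (-0.520855)(-477.2) = 170.19 m.
1° of latitude spans 111300 m; at latitude φ, 1° of longitude spans that × cos φ = 88670.3 m, so Δλ = 170.19 / 88670.3 × 3600 = 6.910″.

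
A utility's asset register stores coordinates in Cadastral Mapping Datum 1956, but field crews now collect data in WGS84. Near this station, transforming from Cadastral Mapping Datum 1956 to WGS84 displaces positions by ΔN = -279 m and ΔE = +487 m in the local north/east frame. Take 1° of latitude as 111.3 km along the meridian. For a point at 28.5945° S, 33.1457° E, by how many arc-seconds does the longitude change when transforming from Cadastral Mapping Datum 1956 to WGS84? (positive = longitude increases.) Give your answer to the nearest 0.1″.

At latitude -28.5945°, cos φ = 0.878029.
1° of longitude at this latitude = 111.3 × cos φ = 97.72 km, so Δλ = 487.0 / 97724.6 = 0.0049834° = 17.940″.

Δλ = 17.9″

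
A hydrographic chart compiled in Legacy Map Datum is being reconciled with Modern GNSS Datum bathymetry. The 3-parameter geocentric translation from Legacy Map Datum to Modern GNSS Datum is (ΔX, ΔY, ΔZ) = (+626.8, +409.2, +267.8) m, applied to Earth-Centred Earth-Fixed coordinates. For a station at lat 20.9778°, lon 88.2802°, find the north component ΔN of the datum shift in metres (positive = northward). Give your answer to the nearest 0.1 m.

At φ = 20.9778°, λ = 88.2802°: sin φ = 0.358006, cos φ = 0.933719, sin λ = 0.999550, cos λ = 0.030012.
ΔN = −sin φ cos λ·ΔX − sin φ sin λ·ΔY + cos φ·ΔZ = −(0.358006)(0.030012)(626.8) − (0.358006)(0.999550)(409.2) + (0.933719)(267.8) = 96.89 m.

ΔN = 96.9 m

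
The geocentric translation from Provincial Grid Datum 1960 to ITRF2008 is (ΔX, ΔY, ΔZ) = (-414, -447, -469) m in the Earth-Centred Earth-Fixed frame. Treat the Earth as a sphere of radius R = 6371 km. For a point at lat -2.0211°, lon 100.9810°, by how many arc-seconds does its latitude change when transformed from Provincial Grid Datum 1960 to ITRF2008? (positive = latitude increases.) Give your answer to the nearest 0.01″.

Δφ = -15.59″

sin φ = -0.035268, cos φ = 0.999378, sin λ = 0.981690, cos λ = -0.190483.
North component: ΔN = −sin φ cos λ·ΔX − sin φ sin λ·ΔY + cos φ·ΔZ = −(-0.035268)(-0.190483)(-414) − (-0.035268)(0.981690)(-447) + (0.999378)(-469) = -481.40 m.
1° of latitude spans πR/180 = 111195 m, so Δφ = -481.40 / 111195 × 3600 = -15.586″.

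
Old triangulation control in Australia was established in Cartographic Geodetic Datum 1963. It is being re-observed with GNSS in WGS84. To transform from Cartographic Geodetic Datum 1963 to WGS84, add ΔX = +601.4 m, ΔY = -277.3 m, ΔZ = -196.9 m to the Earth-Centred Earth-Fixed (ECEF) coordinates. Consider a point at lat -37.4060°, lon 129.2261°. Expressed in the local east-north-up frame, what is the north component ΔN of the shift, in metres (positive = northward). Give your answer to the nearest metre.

The local north axis is (−sin φ cos λ, −sin φ sin λ, cos φ), giving ΔN = -231.026 − 130.490 − 156.408 = -517.92 m.

ΔN = -518 m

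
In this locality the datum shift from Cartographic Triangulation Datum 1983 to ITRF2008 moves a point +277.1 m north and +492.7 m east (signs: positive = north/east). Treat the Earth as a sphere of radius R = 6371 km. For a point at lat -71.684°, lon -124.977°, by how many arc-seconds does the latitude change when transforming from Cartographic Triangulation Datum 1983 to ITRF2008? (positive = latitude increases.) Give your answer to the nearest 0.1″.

Δφ = 9.0″

On a sphere of radius R, 1 rad of latitude = R, so Δφ = ΔN / R = 277.1 / 6371000 = 4.3494e-05 rad = 8.971″.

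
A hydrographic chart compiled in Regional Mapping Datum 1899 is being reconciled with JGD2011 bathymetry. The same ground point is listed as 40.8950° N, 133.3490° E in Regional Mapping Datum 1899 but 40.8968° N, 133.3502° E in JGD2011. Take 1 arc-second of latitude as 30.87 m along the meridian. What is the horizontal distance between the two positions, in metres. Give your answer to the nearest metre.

224 m

Δφ = 40.8968° − 40.8950° = +0.0018°; Δλ = 133.3502° − 133.3490° = +0.0012°.
1° of latitude = 3600 × 30.87 = 111132 m.
ΔN = Δφ × 111132 = 200.0 m; ΔE = Δλ × 111132 × cos(40.8950°) = +0.0012 × 111132 × 0.755911 = 100.8 m.
Distance = √(ΔE² + ΔN²) = √(100.8² + 200.0²) = 224.0 m.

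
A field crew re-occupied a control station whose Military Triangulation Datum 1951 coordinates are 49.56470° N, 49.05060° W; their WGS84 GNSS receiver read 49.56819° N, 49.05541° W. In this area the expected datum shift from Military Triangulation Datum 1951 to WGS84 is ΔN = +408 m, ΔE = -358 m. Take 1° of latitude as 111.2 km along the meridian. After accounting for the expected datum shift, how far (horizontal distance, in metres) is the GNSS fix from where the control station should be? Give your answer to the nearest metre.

23 m

Observed coordinate differences: Δφ = +0.00349°, Δλ = -0.00481°.
Converting to metres (1° lat = 111200 m, cos φ = 0.648589): observed ΔN = 388.1 m, observed ΔE = -346.9 m.
Subtracting the expected shift leaves a residual of 388.1 − (408) = -19.9 m north and -346.9 − (-358) = 11.1 m east.
Residual distance = √((-19.9)² + 11.1²) = 22.8 m.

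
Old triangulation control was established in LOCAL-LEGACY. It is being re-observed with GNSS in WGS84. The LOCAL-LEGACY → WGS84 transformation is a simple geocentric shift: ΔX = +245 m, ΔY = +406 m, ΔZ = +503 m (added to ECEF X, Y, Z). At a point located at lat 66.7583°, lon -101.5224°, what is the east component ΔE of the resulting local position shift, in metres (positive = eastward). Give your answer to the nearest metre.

ΔE = 159 m

At φ = 66.7583°, λ = -101.5224°: sin φ = 0.918848, cos φ = 0.394611, sin λ = -0.979847, cos λ = -0.199751.
ΔE = −sin λ·ΔX + cos λ·ΔY = −(-0.979847)·(245) + (-0.199751)·(406) = 158.96 m.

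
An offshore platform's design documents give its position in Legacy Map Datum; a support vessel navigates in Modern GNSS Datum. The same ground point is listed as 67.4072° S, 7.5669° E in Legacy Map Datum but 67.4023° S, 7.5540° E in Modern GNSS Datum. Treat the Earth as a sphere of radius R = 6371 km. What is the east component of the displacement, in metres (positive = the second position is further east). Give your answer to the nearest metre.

ΔE = -551 m

Δφ = -67.4023° − -67.4072° = +0.0049°; Δλ = 7.5540° − 7.5669° = -0.0129°.
1° along a meridian = πR/180 = 111195 m.
ΔN = Δφ × 111195 = 544.9 m; ΔE = Δλ × 111195 × cos(-67.4072°) = -0.0129 × 111195 × 0.384179 = -551.1 m.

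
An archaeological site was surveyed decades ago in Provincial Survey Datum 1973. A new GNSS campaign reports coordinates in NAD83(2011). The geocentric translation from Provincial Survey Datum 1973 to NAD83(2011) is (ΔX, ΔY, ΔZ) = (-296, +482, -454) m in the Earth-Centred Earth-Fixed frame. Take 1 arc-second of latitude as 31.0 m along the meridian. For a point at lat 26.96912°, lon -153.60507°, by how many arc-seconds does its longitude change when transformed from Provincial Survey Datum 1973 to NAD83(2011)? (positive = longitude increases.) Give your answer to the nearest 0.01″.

sin φ = 0.453510, cos φ = 0.891251, sin λ = -0.444556, cos λ = -0.895751.
East component: ΔE = −sin λ·ΔX + cos λ·ΔY = −(-0.444556)(-296) + (-0.895751)(482) = -563.34 m.
1° of latitude spans 3600 × 31.00 = 111600 m; at latitude φ, 1° of longitude spans that × cos φ = 99463.6 m, so Δλ = -563.34 / 99463.6 × 3600 = -20.390″.

Δλ = -20.39″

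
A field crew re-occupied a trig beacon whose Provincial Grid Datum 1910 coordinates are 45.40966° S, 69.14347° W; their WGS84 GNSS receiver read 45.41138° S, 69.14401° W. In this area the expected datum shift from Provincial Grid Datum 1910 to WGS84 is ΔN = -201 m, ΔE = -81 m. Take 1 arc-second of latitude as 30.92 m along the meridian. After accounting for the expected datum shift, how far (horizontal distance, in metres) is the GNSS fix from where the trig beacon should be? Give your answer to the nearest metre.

40 m

Observed coordinate differences: Δφ = -0.00172°, Δλ = -0.00054°.
Converting to metres (1° lat = 111312 m, cos φ = 0.702033): observed ΔN = -191.5 m, observed ΔE = -42.2 m.
Subtracting the expected shift leaves a residual of -191.5 − (-201) = 9.5 m north and -42.2 − (-81) = 38.8 m east.
Residual distance = √(9.5² + 38.8²) = 40.0 m.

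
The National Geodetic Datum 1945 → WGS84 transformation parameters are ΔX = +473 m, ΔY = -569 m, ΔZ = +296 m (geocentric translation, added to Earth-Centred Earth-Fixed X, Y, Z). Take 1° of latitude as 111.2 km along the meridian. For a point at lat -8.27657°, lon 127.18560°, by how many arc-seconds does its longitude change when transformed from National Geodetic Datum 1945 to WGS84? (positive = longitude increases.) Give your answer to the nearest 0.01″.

Δλ = -1.08″

sin φ = -0.143952, cos φ = 0.989585, sin λ = 0.796682, cos λ = -0.604399.
East component: ΔE = −sin λ·ΔX + cos λ·ΔY = −(0.796682)(473) + (-0.604399)(-569) = -32.93 m.
1° of latitude spans 111200 m; at latitude φ, 1° of longitude spans that × cos φ = 110041.8 m, so Δλ = -32.93 / 110041.8 × 3600 = -1.077″.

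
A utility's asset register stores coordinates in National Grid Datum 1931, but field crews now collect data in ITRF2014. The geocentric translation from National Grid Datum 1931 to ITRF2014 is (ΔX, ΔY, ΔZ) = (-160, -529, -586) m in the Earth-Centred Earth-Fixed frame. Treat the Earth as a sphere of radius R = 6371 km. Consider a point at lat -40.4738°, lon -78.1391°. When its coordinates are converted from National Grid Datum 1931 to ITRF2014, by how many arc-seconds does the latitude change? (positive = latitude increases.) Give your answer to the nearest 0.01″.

sin φ = -0.649100, cos φ = 0.760703, sin λ = -0.978649, cos λ = 0.205536.
North component: ΔN = −sin φ cos λ·ΔX − sin φ sin λ·ΔY + cos φ·ΔZ = −(-0.649100)(0.205536)(-160) − (-0.649100)(-0.978649)(-529) + (0.760703)(-586) = -131.08 m.
1° of latitude spans πR/180 = 111195 m, so Δφ = -131.08 / 111195 × 3600 = -4.244″.

Δφ = -4.24″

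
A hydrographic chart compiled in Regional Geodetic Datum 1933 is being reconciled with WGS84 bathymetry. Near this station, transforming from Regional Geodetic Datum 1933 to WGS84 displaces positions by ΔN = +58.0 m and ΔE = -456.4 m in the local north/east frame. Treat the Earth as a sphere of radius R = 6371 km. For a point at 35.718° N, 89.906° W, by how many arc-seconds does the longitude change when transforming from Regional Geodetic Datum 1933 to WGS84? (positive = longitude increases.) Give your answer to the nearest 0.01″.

At latitude 35.718°, cos φ = 0.811900.
One radian of longitude at latitude φ spans R cos φ, so Δλ = ΔE / (R cos φ) = -456.4 / (6371000 × 0.811900) = -8.8234e-05 rad = -18.200″.

Δλ = -18.20″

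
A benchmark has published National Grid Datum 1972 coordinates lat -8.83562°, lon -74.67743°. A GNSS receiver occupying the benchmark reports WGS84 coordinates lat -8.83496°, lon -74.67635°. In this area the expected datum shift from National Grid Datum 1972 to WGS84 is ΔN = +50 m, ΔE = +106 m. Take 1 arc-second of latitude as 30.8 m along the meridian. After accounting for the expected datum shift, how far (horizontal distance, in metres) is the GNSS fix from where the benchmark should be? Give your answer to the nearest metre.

Observed coordinate differences: Δφ = +0.00066°, Δλ = +0.00108°.
Converting to metres (1° lat = 110880 m, cos φ = 0.988133): observed ΔN = 73.2 m, observed ΔE = 118.3 m.
Subtracting the expected shift leaves a residual of 73.2 − (50) = 23.2 m north and 118.3 − (106) = 12.3 m east.
Residual distance = √(23.2² + 12.3²) = 26.3 m.

26 m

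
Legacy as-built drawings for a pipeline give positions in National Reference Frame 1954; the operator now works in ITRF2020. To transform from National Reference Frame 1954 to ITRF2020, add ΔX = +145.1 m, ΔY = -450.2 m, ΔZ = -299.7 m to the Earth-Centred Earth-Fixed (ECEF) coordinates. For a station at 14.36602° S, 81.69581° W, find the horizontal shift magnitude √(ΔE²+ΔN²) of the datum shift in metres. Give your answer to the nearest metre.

191 m

At φ = -14.36602°, λ = -81.69581°: sin φ = -0.248115, cos φ = 0.968730, sin λ = -0.989515, cos λ = 0.144429.
ΔE = −sin λ·ΔX + cos λ·ΔY = −(-0.989515)·(145.1) + (0.144429)·(-450.2) = 78.56 m.
ΔN = −sin φ cos λ·ΔX − sin φ sin λ·ΔY + cos φ·ΔZ = −(-0.248115)(0.144429)(145.1) − (-0.248115)(-0.989515)(-450.2) + (0.968730)(-299.7) = -174.60 m.
Horizontal magnitude = √(ΔE² + ΔN²) = √(78.56² + (-174.60)²) = 191.46 m.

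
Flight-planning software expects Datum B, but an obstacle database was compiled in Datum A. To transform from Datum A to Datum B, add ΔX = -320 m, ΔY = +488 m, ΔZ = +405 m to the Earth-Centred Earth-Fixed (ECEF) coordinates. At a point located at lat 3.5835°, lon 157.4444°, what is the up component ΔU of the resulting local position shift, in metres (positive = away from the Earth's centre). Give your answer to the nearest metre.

At φ = 3.5835°, λ = 157.4444°: sin φ = 0.062503, cos φ = 0.998045, sin λ = 0.383580, cos λ = -0.923508.
ΔU = cos φ cos λ·ΔX + cos φ sin λ·ΔY + sin φ·ΔZ = (0.998045)(-0.923508)(-320) + (0.998045)(0.383580)(488) + (0.062503)(405) = 507.08 m.

ΔU = 507 m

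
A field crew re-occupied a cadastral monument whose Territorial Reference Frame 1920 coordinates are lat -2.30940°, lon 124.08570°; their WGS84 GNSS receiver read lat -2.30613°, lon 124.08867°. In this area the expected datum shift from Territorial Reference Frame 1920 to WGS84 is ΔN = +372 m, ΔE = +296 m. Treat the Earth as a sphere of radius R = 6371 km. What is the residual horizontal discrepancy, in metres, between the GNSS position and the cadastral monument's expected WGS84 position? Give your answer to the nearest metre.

Observed coordinate differences: Δφ = +0.00327°, Δλ = +0.00297°.
Converting to metres (1° lat = 111195 m, cos φ = 0.999188): observed ΔN = 363.6 m, observed ΔE = 330.0 m.
Subtracting the expected shift leaves a residual of 363.6 − (372) = -8.4 m north and 330.0 − (296) = 34.0 m east.
Residual distance = √((-8.4)² + 34.0²) = 35.0 m.

35 m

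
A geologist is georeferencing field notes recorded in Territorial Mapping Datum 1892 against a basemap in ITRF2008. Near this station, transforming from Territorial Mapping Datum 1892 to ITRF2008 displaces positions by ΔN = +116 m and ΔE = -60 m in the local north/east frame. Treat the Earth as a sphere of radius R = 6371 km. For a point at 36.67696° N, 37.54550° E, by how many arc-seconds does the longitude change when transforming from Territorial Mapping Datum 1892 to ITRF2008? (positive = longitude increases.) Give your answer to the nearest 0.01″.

Δλ = -2.42″

At latitude 36.67696°, cos φ = 0.802016.
One radian of longitude at latitude φ spans R cos φ, so Δλ = ΔE / (R cos φ) = -60.0 / (6371000 × 0.802016) = -1.1743e-05 rad = -2.422″.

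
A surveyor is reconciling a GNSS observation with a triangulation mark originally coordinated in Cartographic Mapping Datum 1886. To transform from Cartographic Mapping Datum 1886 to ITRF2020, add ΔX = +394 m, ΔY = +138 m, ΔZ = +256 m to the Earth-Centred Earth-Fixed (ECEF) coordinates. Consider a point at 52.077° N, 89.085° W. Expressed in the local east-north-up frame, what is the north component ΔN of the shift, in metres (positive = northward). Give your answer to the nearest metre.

ΔN = 261 m

At φ = 52.077°, λ = -89.085°: sin φ = 0.788837, cos φ = 0.614602, sin λ = -0.999872, cos λ = 0.015969.
ΔN = −sin φ cos λ·ΔX − sin φ sin λ·ΔY + cos φ·ΔZ = −(0.788837)(0.015969)(394) − (0.788837)(-0.999872)(138) + (0.614602)(256) = 261.22 m.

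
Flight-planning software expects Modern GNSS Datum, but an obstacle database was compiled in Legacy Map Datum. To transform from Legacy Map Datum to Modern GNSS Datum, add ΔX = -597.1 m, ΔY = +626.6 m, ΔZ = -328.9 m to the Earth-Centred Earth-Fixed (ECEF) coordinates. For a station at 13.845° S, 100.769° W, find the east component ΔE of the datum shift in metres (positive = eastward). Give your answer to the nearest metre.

The local east axis at (φ, λ) is (−sin λ, cos λ, 0), so ΔE = −sin(-100.769°)·(-597.1) + cos(-100.769°)·626.6 = -703.66 m.

ΔE = -704 m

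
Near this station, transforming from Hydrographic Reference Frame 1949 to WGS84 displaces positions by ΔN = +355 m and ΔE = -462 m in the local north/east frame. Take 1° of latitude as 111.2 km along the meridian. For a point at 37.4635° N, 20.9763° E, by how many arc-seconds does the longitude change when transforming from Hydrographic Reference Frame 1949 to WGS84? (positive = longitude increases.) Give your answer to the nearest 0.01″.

At latitude 37.4635°, cos φ = 0.793741.
1° of longitude at this latitude = 111.2 × cos φ = 88.26 km, so Δλ = -462.0 / 88264.0 = -0.0052343° = -18.843″.

Δλ = -18.84″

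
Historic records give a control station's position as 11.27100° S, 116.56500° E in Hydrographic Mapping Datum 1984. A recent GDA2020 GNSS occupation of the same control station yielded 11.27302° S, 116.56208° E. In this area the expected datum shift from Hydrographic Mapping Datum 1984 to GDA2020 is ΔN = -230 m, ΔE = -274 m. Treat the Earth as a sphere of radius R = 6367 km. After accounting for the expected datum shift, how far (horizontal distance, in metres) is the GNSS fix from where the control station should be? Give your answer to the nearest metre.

Observed coordinate differences: Δφ = -0.00202°, Δλ = -0.00292°.
Converting to metres (1° lat = 111125 m, cos φ = 0.980714): observed ΔN = -224.5 m, observed ΔE = -318.2 m.
Subtracting the expected shift leaves a residual of -224.5 − (-230) = 5.5 m north and -318.2 − (-274) = -44.2 m east.
Residual distance = √(5.5² + (-44.2)²) = 44.6 m.

45 m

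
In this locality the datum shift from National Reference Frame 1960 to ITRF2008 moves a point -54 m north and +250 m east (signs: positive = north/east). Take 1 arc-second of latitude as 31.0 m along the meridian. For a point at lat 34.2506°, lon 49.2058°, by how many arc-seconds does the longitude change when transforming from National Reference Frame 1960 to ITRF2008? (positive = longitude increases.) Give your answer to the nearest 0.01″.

Δλ = 9.76″

At latitude 34.2506°, cos φ = 0.826584.
1″ of longitude at this latitude = 31.00 × cos φ = 25.6241 m, so Δλ = 250.0 / 25.6241 = 9.756″.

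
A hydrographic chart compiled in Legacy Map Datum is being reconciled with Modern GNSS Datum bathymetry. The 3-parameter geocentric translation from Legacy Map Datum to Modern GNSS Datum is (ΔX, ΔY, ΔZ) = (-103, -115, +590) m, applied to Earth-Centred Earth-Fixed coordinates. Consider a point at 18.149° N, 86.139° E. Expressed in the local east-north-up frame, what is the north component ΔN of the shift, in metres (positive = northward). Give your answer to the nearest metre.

ΔN = 599 m

At φ = 18.149°, λ = 86.139°: sin φ = 0.311489, cos φ = 0.950250, sin λ = 0.997730, cos λ = 0.067336.
ΔN = −sin φ cos λ·ΔX − sin φ sin λ·ΔY + cos φ·ΔZ = −(0.311489)(0.067336)(-103) − (0.311489)(0.997730)(-115) + (0.950250)(590) = 598.55 m.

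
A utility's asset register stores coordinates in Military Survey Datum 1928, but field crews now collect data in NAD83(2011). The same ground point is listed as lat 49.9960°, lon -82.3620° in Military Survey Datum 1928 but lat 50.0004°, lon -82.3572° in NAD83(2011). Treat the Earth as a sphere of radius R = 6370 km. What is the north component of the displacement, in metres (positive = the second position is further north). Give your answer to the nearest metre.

Δφ = 50.0004° − 49.9960° = +0.0044°; Δλ = -82.3572° − -82.3620° = +0.0048°.
1° along a meridian = πR/180 = 111177 m.
ΔN = Δφ × 111177 = 489.2 m; ΔE = Δλ × 111177 × cos(49.9960°) = +0.0048 × 111177 × 0.642841 = 343.1 m.

ΔN = 489 m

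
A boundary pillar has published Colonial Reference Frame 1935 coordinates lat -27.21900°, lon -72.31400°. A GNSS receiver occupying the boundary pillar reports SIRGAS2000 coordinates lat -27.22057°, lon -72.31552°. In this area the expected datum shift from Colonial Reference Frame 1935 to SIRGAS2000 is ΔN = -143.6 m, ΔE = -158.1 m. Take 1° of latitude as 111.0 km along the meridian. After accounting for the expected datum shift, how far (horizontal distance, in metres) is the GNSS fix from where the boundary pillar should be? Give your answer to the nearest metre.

Observed coordinate differences: Δφ = -0.00157°, Δλ = -0.00152°.
Converting to metres (1° lat = 111000 m, cos φ = 0.889265): observed ΔN = -174.3 m, observed ΔE = -150.0 m.
Subtracting the expected shift leaves a residual of -174.3 − (-143.6) = -30.7 m north and -150.0 − (-158.1) = 8.1 m east.
Residual distance = √((-30.7)² + 8.1²) = 31.7 m.

32 m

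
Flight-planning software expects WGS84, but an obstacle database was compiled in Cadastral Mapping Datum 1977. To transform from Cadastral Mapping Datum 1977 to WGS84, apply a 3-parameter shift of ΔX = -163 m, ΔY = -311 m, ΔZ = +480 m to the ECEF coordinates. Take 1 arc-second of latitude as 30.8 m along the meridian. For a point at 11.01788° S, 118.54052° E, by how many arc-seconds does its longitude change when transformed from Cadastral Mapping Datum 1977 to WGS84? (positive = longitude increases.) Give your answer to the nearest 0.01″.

sin φ = -0.191115, cos φ = 0.981568, sin λ = 0.878479, cos λ = -0.477780.
East component: ΔE = −sin λ·ΔX + cos λ·ΔY = −(0.878479)(-163) + (-0.477780)(-311) = 291.78 m.
1° of latitude spans 3600 × 30.80 = 110880 m; at latitude φ, 1° of longitude spans that × cos φ = 108836.2 m, so Δλ = 291.78 / 108836.2 × 3600 = 9.651″.

Δλ = 9.65″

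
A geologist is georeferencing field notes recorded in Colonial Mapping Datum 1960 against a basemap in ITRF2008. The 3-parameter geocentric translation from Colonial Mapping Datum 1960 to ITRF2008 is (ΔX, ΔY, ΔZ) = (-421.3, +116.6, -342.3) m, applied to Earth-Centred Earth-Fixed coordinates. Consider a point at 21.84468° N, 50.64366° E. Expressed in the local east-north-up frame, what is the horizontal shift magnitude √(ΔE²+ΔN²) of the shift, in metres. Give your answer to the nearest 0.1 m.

At φ = 21.84468°, λ = 50.64366°: sin φ = 0.372092, cos φ = 0.928196, sin λ = 0.773217, cos λ = 0.634141.
ΔE = −sin λ·ΔX + cos λ·ΔY = −(0.773217)·(-421.3) + (0.634141)·(116.6) = 399.70 m.
ΔN = −sin φ cos λ·ΔX − sin φ sin λ·ΔY + cos φ·ΔZ = −(0.372092)(0.634141)(-421.3) − (0.372092)(0.773217)(116.6) + (0.928196)(-342.3) = -251.86 m.
Horizontal magnitude = √(ΔE² + ΔN²) = √(399.70² + (-251.86)²) = 472.43 m.

472.4 m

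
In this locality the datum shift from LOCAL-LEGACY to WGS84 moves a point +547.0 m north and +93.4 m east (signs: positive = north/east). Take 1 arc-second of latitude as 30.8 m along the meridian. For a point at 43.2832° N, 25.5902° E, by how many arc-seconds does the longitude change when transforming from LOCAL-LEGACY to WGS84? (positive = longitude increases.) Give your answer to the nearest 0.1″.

Δλ = 4.2″

At latitude 43.2832°, cos φ = 0.727974.
1″ of longitude at this latitude = 30.80 × cos φ = 22.4216 m, so Δλ = 93.4 / 22.4216 = 4.166″.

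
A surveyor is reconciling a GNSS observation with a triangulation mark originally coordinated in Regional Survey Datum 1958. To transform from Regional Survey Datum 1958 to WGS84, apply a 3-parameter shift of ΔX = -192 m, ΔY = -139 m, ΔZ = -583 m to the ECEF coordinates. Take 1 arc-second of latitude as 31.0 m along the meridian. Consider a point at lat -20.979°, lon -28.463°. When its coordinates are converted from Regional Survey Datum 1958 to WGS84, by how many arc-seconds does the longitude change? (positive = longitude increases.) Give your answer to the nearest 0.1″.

Δλ = -7.4″

sin φ = -0.358026, cos φ = 0.933712, sin λ = -0.476591, cos λ = 0.879125.
East component: ΔE = −sin λ·ΔX + cos λ·ΔY = −(-0.476591)(-192) + (0.879125)(-139) = -213.70 m.
1° of latitude spans 3600 × 31.00 = 111600 m; at latitude φ, 1° of longitude spans that × cos φ = 104202.2 m, so Δλ = -213.70 / 104202.2 × 3600 = -7.383″.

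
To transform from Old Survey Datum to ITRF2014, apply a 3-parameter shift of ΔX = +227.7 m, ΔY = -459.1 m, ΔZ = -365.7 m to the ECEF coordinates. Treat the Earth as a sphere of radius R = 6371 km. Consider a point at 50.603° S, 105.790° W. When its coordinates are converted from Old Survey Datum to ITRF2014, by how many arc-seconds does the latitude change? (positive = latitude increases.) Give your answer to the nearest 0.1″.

Δφ = 2.0″

sin φ = -0.772767, cos φ = 0.634690, sin λ = -0.962266, cos λ = -0.272112.
North component: ΔN = −sin φ cos λ·ΔX − sin φ sin λ·ΔY + cos φ·ΔZ = −(-0.772767)(-0.272112)(227.7) − (-0.772767)(-0.962266)(-459.1) + (0.634690)(-365.7) = 61.40 m.
1° of latitude spans πR/180 = 111195 m, so Δφ = 61.40 / 111195 × 3600 = 1.988″.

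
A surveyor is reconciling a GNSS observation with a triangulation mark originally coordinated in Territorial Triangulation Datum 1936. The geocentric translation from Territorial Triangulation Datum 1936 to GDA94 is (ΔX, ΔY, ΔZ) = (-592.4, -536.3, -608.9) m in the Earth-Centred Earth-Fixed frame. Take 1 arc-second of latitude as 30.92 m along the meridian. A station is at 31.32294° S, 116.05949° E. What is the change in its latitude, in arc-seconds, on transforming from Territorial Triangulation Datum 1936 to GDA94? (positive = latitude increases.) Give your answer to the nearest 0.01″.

sin φ = -0.519861, cos φ = 0.854251, sin λ = 0.898338, cos λ = -0.439304.
North component: ΔN = −sin φ cos λ·ΔX − sin φ sin λ·ΔY + cos φ·ΔZ = −(-0.519861)(-0.439304)(-592.4) − (-0.519861)(0.898338)(-536.3) + (0.854251)(-608.9) = -635.32 m.
1° of latitude spans 3600 × 30.92 = 111312 m, so Δφ = -635.32 / 111312 × 3600 = -20.547″.

Δφ = -20.55″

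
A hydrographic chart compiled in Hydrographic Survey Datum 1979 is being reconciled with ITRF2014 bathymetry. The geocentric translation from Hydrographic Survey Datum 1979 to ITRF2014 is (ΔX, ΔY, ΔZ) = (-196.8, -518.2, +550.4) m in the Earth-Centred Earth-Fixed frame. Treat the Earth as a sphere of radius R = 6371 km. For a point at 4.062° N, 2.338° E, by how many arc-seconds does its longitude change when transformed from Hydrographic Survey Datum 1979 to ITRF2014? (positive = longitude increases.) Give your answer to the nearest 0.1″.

Δλ = -16.5″

sin φ = 0.070836, cos φ = 0.997488, sin λ = 0.040794, cos λ = 0.999168.
East component: ΔE = −sin λ·ΔX + cos λ·ΔY = −(0.040794)(-196.8) + (0.999168)(-518.2) = -509.74 m.
1° of latitude spans πR/180 = 111195 m; at latitude φ, 1° of longitude spans that × cos φ = 110915.6 m, so Δλ = -509.74 / 110915.6 × 3600 = -16.545″.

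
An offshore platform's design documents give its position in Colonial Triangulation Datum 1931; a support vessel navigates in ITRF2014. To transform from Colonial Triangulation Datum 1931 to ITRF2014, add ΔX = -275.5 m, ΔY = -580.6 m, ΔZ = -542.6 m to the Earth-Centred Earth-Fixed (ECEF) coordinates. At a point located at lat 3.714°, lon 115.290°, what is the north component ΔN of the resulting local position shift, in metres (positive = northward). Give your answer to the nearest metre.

At φ = 3.714°, λ = 115.290°: sin φ = 0.064776, cos φ = 0.997900, sin λ = 0.904157, cos λ = -0.427200.
ΔN = −sin φ cos λ·ΔX − sin φ sin λ·ΔY + cos φ·ΔZ = −(0.064776)(-0.427200)(-275.5) − (0.064776)(0.904157)(-580.6) + (0.997900)(-542.6) = -515.08 m.

ΔN = -515 m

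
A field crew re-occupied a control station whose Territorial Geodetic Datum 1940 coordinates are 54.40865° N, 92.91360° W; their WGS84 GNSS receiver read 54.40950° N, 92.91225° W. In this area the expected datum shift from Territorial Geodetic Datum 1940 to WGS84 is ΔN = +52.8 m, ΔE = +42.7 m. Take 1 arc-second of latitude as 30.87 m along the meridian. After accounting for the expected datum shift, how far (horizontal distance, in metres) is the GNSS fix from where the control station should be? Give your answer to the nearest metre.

Observed coordinate differences: Δφ = +0.00085°, Δλ = +0.00135°.
Converting to metres (1° lat = 111132 m, cos φ = 0.582000): observed ΔN = 94.5 m, observed ΔE = 87.3 m.
Subtracting the expected shift leaves a residual of 94.5 − (52.8) = 41.7 m north and 87.3 − (42.7) = 44.6 m east.
Residual distance = √(41.7² + 44.6²) = 61.0 m.

61 m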